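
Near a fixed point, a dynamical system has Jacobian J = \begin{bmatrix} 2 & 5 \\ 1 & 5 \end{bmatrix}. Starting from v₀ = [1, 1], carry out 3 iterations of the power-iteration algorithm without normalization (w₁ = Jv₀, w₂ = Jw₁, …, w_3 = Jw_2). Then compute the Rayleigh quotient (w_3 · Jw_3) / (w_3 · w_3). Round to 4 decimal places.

w1 = Jv₀ = (2·1 + 5·1; 1·1 + 5·1) = (7, 6)
w2 = Jw1 = (2·7 + 5·6; 1·7 + 5·6) = (44, 37)
w3 = Jw2 = (273, 229)
Jw3 = (1691, 1418)
w3·Jw3 = 273·1691 + 229·1418 = 786365; w3·w3 = 273·273 + 229·229 = 126970
λ ≈ 786365/126970 = 6.1933

6.1933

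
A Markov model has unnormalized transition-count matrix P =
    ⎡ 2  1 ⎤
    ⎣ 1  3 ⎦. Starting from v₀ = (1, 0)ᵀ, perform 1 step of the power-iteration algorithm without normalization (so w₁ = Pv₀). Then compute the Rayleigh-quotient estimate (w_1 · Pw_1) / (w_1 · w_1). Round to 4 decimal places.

3.0000

w1 = Pv₀ = (2, 1)
Pw1 = (5, 5)
w1·Pw1 = 2·5 + 1·5 = 15; w1·w1 = 2·2 + 1·1 = 5
λ ≈ 15/5 = 3.0000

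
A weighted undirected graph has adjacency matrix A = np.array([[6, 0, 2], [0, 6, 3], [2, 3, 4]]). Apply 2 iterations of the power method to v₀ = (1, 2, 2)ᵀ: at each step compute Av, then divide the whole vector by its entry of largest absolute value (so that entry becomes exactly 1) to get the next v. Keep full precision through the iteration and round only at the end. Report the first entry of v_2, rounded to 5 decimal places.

0.58974

Av0 = (10.000000, 18.000000, 16.000000); divide by 18.000000 → v1 = (0.555556, 1.000000, 0.888889)
Av1 = (5.111111, 8.666667, 7.666667); divide by 8.666667 → v2 = (0.589744, 1.000000, 0.884615)
Requested entry of v2: 92/156 = 0.58974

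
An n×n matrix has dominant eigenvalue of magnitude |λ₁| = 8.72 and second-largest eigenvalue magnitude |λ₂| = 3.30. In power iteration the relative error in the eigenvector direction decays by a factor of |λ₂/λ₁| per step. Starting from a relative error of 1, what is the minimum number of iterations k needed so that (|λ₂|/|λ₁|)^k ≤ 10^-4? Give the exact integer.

10

|λ₂/λ₁| = 3.30/8.72 = 0.37844
Need k ≥ ln(10^-4) / ln(0.37844) = -9.2103 / -0.9717 ≈ 9.479
Smallest integer k satisfying the bound: 10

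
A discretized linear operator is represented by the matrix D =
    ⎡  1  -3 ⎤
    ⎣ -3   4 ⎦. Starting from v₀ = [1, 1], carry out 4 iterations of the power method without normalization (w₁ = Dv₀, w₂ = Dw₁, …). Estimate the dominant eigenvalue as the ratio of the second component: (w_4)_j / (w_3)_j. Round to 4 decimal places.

5.9091

w1 = Dv₀ = (-2, 1)
w2 = Dw1 = (-5, 10)
w3 = Dw2 = (-35, 55)
w4 = Dw3 = (-200, 325)
Ratio at component: 325 / 55 = 5.9091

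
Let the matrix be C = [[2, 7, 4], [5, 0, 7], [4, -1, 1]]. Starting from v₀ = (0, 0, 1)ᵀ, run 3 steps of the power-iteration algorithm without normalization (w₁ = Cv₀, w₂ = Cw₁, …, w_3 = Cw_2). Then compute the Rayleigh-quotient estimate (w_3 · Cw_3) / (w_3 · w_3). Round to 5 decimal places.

w1 = Cv₀ = (2·0 + 7·0 + 4·1; 5·0 + 0·0 + 7·1; 4·0 + (-1)·0 + 1·1) = (4, 7, 1)
w2 = Cw1 = (2·4 + 7·7 + 4·1; 5·4 + 0·7 + 7·1; 4·4 + (-1)·7 + 1·1) = (61, 27, 10)
w3 = Cw2 = (351, 375, 227)
Cw3 = (4235, 3344, 1256)
w3·Cw3 = 351·4235 + 375·3344 + 227·1256 = 3025597; w3·w3 = 351·351 + 375·375 + 227·227 = 315355
λ ≈ 3025597/315355 = 9.59426

λ ≈ 9.59426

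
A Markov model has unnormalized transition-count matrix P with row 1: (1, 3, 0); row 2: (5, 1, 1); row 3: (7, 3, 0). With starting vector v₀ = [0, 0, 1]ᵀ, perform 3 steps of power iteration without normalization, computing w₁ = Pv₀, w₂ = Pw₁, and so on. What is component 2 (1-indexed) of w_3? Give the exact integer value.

w1 = Pv₀ = (1·0 + 3·0 + 0·1; 5·0 + 1·0 + 1·1; 7·0 + 3·0 + 0·1) = (0, 1, 0)
w2 = Pw1 = (1·0 + 3·1 + 0·0; 5·0 + 1·1 + 1·0; 7·0 + 3·1 + 0·0) = (3, 1, 3)
w3 = Pw2 = (6, 19, 24)
The requested component of w3 is 19.

19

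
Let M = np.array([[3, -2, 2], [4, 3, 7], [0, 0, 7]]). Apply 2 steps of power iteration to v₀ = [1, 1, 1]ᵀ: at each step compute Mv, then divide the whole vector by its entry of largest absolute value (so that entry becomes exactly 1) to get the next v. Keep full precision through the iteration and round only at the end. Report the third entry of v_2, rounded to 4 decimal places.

Mv0 = (3.00000, 14.00000, 7.00000); divide by 14.00000 → v1 = (0.21429, 1.00000, 0.50000)
Mv1 = (-0.35714, 7.35714, 3.50000); divide by 7.35714 → v2 = (-0.04854, 1.00000, 0.47573)
Requested entry of v2: 49/103 = 0.4757

0.4757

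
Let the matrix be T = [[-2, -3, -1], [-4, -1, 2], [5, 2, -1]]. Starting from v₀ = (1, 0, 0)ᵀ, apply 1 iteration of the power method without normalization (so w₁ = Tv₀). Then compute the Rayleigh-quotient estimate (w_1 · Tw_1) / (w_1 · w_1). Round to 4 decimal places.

-5.0000

w1 = Tv₀ = ((-2)·1 + (-3)·0 + (-1)·0; (-4)·1 + (-1)·0 + 2·0; 5·1 + 2·0 + (-1)·0) = (-2, -4, 5)
Tw1 = (11, 22, -23)
w1·Tw1 = (-2)·11 + (-4)·22 + 5·(-23) = -225; w1·w1 = (-2)·(-2) + (-4)·(-4) + 5·5 = 45
λ ≈ -225/45 = -5.0000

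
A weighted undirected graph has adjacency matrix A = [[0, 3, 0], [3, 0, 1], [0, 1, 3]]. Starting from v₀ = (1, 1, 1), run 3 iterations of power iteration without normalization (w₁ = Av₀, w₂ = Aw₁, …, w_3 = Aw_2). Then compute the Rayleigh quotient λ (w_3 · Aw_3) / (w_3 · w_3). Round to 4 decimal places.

3.7346

w1 = Av₀ = (3, 4, 4)
w2 = Aw1 = (12, 13, 16)
w3 = Aw2 = (39, 52, 61)
Aw3 = (156, 178, 235)
w3·Aw3 = 39·156 + 52·178 + 61·235 = 29675; w3·w3 = 39·39 + 52·52 + 61·61 = 7946
λ ≈ 29675/7946 = 3.7346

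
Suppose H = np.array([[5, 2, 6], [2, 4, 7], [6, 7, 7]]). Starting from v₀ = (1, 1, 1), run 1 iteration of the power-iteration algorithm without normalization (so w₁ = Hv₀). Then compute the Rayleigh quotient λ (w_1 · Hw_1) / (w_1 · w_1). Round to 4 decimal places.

λ ≈ 15.9309

w1 = Hv₀ = (5·1 + 2·1 + 6·1; 2·1 + 4·1 + 7·1; 6·1 + 7·1 + 7·1) = (13, 13, 20)
Hw1 = (211, 218, 309)
w1·Hw1 = 13·211 + 13·218 + 20·309 = 11757; w1·w1 = 13·13 + 13·13 + 20·20 = 738
λ ≈ 11757/738 = 15.9309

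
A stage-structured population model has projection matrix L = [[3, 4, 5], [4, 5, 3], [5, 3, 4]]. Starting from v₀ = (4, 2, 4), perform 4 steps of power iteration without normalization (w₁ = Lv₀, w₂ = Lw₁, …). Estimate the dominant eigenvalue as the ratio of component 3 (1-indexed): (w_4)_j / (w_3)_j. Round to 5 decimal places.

w1 = Lv₀ = (3·4 + 4·2 + 5·4; 4·4 + 5·2 + 3·4; 5·4 + 3·2 + 4·4) = (40, 38, 42)
w2 = Lw1 = (3·40 + 4·38 + 5·42; 4·40 + 5·38 + 3·42; 5·40 + 3·38 + 4·42) = (482, 476, 482)
w3 = Lw2 = (5760, 5754, 5766)
w4 = Lw3 = (69126, 69108, 69126)
Ratio at component: 69126 / 5766 = 11.98855

λ ≈ 11.98855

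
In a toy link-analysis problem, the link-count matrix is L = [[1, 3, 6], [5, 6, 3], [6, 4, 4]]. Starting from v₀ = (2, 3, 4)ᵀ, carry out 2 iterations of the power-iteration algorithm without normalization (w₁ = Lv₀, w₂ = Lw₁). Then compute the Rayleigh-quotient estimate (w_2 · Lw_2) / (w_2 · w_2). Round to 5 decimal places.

w1 = Lv₀ = (1·2 + 3·3 + 6·4; 5·2 + 6·3 + 3·4; 6·2 + 4·3 + 4·4) = (35, 40, 40)
w2 = Lw1 = (1·35 + 3·40 + 6·40; 5·35 + 6·40 + 3·40; 6·35 + 4·40 + 4·40) = (395, 535, 530)
Lw2 = (5180, 6775, 6630)
w2·Lw2 = 395·5180 + 535·6775 + 530·6630 = 9184625; w2·w2 = 395·395 + 535·535 + 530·530 = 723150
λ ≈ 9184625/723150 = 12.70086

12.70086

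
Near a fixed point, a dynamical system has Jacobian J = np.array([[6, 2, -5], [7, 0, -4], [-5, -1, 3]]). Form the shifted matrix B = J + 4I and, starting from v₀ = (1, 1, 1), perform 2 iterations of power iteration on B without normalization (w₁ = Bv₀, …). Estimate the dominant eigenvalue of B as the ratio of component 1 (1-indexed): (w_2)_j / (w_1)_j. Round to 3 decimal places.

B = J + 4I has rows (10, 2, -5); (7, 4, -4); (-5, -1, 7)
w1 = Bv₀ = (10·1 + 2·1 + (-5)·1; 7·1 + 4·1 + (-4)·1; (-5)·1 + (-1)·1 + 7·1) = (7, 7, 1)
w2 = Bw1 = (10·7 + 2·7 + (-5)·1; 7·7 + 4·7 + (-4)·1; (-5)·7 + (-1)·7 + 7·1) = (79, 73, -35)
Ratio: 79/7 = 11.286

11.286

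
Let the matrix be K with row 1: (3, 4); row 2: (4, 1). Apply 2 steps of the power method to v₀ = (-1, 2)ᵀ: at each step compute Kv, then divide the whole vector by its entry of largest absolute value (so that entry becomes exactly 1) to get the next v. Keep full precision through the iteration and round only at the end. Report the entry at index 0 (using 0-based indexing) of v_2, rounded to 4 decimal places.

Kv0 = (5.00000, -2.00000); divide by 5.00000 → v1 = (1.00000, -0.40000)
Kv1 = (1.40000, 3.60000); divide by 3.60000 → v2 = (0.38889, 1.00000)
Requested entry of v2: 7/18 = 0.3889

0.3889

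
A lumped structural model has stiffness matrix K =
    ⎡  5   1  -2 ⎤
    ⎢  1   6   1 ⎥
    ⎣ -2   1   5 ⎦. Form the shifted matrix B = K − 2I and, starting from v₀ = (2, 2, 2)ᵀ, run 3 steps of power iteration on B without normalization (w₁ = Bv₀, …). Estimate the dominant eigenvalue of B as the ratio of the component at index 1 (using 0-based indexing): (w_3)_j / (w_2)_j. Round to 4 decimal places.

B = K − 2I has rows (3, 1, -2); (1, 4, 1); (-2, 1, 3)
w1 = Bv₀ = (3·2 + 1·2 + (-2)·2; 1·2 + 4·2 + 1·2; (-2)·2 + 1·2 + 3·2) = (4, 12, 4)
w2 = Bw1 = (3·4 + 1·12 + (-2)·4; 1·4 + 4·12 + 1·4; (-2)·4 + 1·12 + 3·4) = (16, 56, 16)
w3 = Bw2 = (72, 256, 72)
Ratio: 256/56 = 4.5714

4.5714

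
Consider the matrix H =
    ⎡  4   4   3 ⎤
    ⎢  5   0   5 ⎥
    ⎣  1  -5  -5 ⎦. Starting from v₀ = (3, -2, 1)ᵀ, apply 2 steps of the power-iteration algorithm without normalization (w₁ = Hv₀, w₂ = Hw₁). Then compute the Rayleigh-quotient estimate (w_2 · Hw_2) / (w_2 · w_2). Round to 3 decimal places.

0.003

w1 = Hv₀ = (7, 20, 8)
w2 = Hw1 = (132, 75, -133)
Hw2 = (429, -5, 422)
w2·Hw2 = 132·429 + 75·(-5) + (-133)·422 = 127; w2·w2 = 132·132 + 75·75 + (-133)·(-133) = 40738
λ ≈ 127/40738 = 0.003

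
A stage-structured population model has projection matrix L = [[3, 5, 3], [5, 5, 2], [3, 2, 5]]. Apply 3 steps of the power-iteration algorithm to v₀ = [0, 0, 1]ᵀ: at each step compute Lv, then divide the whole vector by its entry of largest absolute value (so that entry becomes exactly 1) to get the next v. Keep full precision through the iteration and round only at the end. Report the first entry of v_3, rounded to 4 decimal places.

0.9287

Lv0 = (3.00000, 2.00000, 5.00000); divide by 5.00000 → v1 = (0.60000, 0.40000, 1.00000)
Lv1 = (6.80000, 7.00000, 7.60000); divide by 7.60000 → v2 = (0.89474, 0.92105, 1.00000)
Lv2 = (10.28947, 11.07895, 9.52632); divide by 11.07895 → v3 = (0.92874, 1.00000, 0.85986)
Requested entry of v3: 391/421 = 0.9287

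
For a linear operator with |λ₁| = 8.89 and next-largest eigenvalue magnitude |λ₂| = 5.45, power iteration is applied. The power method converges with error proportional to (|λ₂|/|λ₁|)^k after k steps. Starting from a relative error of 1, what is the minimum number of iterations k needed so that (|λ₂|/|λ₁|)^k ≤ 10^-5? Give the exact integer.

|λ₂/λ₁| = 5.45/8.89 = 0.61305
Need k ≥ ln(10^-5) / ln(0.61305) = -11.5129 / -0.4893 ≈ 23.529
Smallest integer k satisfying the bound: 24

24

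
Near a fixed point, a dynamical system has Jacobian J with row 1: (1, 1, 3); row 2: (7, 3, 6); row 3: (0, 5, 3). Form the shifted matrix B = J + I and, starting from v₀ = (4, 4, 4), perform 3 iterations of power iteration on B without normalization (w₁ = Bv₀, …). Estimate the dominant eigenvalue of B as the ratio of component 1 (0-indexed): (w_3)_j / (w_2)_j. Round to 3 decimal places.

10.817

B = J + I has rows (2, 1, 3); (7, 4, 6); (0, 5, 4)
w1 = Bv₀ = (2·4 + 1·4 + 3·4; 7·4 + 4·4 + 6·4; 0·4 + 5·4 + 4·4) = (24, 68, 36)
w2 = Bw1 = (2·24 + 1·68 + 3·36; 7·24 + 4·68 + 6·36; 0·24 + 5·68 + 4·36) = (224, 656, 484)
w3 = Bw2 = (2556, 7096, 5216)
Ratio: 7096/656 = 10.817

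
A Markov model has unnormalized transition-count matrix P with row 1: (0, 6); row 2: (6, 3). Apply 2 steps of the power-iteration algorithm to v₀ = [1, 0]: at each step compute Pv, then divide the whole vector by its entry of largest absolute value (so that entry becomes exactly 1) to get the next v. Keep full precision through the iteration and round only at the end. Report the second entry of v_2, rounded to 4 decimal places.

Pv0 = (0.00000, 6.00000); divide by 6.00000 → v1 = (0.00000, 1.00000)
Pv1 = (6.00000, 3.00000); divide by 6.00000 → v2 = (1.00000, 0.50000)
Requested entry of v2: 18/36 = 0.5000

0.5000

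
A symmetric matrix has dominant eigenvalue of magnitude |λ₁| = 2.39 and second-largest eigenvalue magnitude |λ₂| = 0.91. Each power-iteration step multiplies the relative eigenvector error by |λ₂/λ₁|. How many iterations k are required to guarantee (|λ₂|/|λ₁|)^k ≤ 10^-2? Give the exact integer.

|λ₂/λ₁| = 0.91/2.39 = 0.38075
Need k ≥ ln(10^-2) / ln(0.38075) = -4.6052 / -0.9656 ≈ 4.769
Smallest integer k satisfying the bound: 5

5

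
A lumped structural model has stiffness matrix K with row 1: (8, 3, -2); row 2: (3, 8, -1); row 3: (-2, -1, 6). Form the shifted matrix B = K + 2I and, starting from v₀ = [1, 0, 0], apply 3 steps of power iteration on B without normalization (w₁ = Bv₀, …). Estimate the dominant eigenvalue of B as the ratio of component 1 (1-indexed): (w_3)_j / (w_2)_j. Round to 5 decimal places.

μ ≈ 12.33628

B = K + 2I has rows (10, 3, -2); (3, 10, -1); (-2, -1, 8)
w1 = Bv₀ = (10·1 + 3·0 + (-2)·0; 3·1 + 10·0 + (-1)·0; (-2)·1 + (-1)·0 + 8·0) = (10, 3, -2)
w2 = Bw1 = (10·10 + 3·3 + (-2)·(-2); 3·10 + 10·3 + (-1)·(-2); (-2)·10 + (-1)·3 + 8·(-2)) = (113, 62, -39)
w3 = Bw2 = (1394, 998, -600)
Ratio: 1394/113 = 12.33628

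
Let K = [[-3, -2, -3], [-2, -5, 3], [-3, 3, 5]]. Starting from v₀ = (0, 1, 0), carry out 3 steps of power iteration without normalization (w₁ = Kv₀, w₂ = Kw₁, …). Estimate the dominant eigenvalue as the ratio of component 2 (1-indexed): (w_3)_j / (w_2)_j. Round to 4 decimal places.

w1 = Kv₀ = ((-3)·0 + (-2)·1 + (-3)·0; (-2)·0 + (-5)·1 + 3·0; (-3)·0 + 3·1 + 5·0) = (-2, -5, 3)
w2 = Kw1 = ((-3)·(-2) + (-2)·(-5) + (-3)·3; (-2)·(-2) + (-5)·(-5) + 3·3; (-3)·(-2) + 3·(-5) + 5·3) = (7, 38, 6)
w3 = Kw2 = (-115, -186, 123)
Ratio at component: -186 / 38 = -4.8947

-4.8947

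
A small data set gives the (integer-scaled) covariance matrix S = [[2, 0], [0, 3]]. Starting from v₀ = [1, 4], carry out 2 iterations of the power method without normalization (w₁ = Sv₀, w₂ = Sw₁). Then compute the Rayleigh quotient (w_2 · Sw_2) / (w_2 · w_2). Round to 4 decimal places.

w1 = Sv₀ = (2·1 + 0·4; 0·1 + 3·4) = (2, 12)
w2 = Sw1 = (2·2 + 0·12; 0·2 + 3·12) = (4, 36)
Sw2 = (8, 108)
w2·Sw2 = 4·8 + 36·108 = 3920; w2·w2 = 4·4 + 36·36 = 1312
λ ≈ 3920/1312 = 2.9878

λ ≈ 2.9878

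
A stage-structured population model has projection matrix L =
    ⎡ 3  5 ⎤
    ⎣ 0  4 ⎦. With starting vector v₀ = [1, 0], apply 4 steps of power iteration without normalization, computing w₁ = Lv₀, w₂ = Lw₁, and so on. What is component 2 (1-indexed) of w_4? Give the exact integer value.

w1 = Lv₀ = (3·1 + 5·0; 0·1 + 4·0) = (3, 0)
w2 = Lw1 = (3·3 + 5·0; 0·3 + 4·0) = (9, 0)
w3 = Lw2 = (27, 0)
w4 = Lw3 = (81, 0)
The requested component of w4 is 0.

0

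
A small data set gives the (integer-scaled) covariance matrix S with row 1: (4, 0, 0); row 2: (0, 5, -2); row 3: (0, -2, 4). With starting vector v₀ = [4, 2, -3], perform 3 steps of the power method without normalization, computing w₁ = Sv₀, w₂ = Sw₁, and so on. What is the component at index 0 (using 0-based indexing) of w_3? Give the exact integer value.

w1 = Sv₀ = (16, 16, -16)
w2 = Sw1 = (64, 112, -96)
w3 = Sw2 = (256, 752, -608)
The requested component of w3 is 256.

256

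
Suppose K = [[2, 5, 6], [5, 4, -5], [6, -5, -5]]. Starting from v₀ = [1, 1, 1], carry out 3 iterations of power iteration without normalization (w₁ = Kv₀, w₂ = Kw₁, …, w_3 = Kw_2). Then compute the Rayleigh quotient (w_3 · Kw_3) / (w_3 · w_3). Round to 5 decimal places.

-4.83212

w1 = Kv₀ = (2·1 + 5·1 + 6·1; 5·1 + 4·1 + (-5)·1; 6·1 + (-5)·1 + (-5)·1) = (13, 4, -4)
w2 = Kw1 = (2·13 + 5·4 + 6·(-4); 5·13 + 4·4 + (-5)·(-4); 6·13 + (-5)·4 + (-5)·(-4)) = (22, 101, 78)
w3 = Kw2 = (1017, 124, -763)
Kw3 = (-1924, 9396, 9297)
w3·Kw3 = 1017·(-1924) + 124·9396 + (-763)·9297 = -7885215; w3·w3 = 1017·1017 + 124·124 + (-763)·(-763) = 1631834
λ ≈ -7885215/1631834 = -4.83212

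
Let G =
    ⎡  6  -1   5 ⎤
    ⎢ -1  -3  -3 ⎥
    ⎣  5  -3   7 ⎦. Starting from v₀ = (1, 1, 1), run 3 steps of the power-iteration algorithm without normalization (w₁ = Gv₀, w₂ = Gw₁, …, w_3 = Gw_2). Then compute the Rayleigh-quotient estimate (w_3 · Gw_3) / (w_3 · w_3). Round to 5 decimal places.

λ ≈ 12.06965

w1 = Gv₀ = (10, -7, 9)
w2 = Gw1 = (112, -16, 134)
w3 = Gw2 = (1358, -466, 1546)
Gw3 = (16344, -4598, 19010)
w3·Gw3 = 1358·16344 + (-466)·(-4598) + 1546·19010 = 53727280; w3·w3 = 1358·1358 + (-466)·(-466) + 1546·1546 = 4451436
λ ≈ 53727280/4451436 = 12.06965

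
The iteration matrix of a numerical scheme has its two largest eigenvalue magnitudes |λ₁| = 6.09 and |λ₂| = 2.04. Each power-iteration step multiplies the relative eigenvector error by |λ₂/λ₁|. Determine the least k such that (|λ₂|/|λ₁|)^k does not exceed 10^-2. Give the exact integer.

5

|λ₂/λ₁| = 2.04/6.09 = 0.33498
Need k ≥ ln(10^-2) / ln(0.33498) = -4.6052 / -1.0937 ≈ 4.211
Smallest integer k satisfying the bound: 5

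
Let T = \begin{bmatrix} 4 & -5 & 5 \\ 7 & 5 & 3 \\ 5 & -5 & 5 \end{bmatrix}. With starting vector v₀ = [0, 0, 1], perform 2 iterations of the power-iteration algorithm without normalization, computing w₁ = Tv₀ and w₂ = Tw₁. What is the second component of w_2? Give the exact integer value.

65

w1 = Tv₀ = (4·0 + (-5)·0 + 5·1; 7·0 + 5·0 + 3·1; 5·0 + (-5)·0 + 5·1) = (5, 3, 5)
w2 = Tw1 = (4·5 + (-5)·3 + 5·5; 7·5 + 5·3 + 3·5; 5·5 + (-5)·3 + 5·5) = (30, 65, 35)
The requested component of w2 is 65.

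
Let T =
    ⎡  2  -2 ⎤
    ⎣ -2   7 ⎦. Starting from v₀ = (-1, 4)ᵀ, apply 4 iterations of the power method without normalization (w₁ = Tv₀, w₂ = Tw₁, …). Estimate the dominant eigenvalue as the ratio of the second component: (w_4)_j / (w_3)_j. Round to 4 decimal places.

λ ≈ 7.7006

w1 = Tv₀ = (-10, 30)
w2 = Tw1 = (-80, 230)
w3 = Tw2 = (-620, 1770)
w4 = Tw3 = (-4780, 13630)
Ratio at component: 13630 / 1770 = 7.7006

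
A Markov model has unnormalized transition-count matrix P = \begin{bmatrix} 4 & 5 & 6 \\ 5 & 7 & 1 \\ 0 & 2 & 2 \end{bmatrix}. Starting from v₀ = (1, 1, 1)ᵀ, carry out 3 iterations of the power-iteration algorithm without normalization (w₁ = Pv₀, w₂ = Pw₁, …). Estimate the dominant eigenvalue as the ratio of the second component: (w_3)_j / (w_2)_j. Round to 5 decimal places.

w1 = Pv₀ = (15, 13, 4)
w2 = Pw1 = (149, 170, 34)
w3 = Pw2 = (1650, 1969, 408)
Ratio at component: 1969 / 170 = 11.58235

11.58235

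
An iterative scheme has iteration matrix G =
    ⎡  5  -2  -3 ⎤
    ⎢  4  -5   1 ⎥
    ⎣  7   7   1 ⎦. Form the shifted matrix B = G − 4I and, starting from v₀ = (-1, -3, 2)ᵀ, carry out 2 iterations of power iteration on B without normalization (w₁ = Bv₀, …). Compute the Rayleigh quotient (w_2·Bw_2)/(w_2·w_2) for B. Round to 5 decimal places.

-9.52821

B = G − 4I has rows (1, -2, -3); (4, -9, 1); (7, 7, -3)
w1 = Bv₀ = (1·(-1) + (-2)·(-3) + (-3)·2; 4·(-1) + (-9)·(-3) + 1·2; 7·(-1) + 7·(-3) + (-3)·2) = (-1, 25, -34)
w2 = Bw1 = (1·(-1) + (-2)·25 + (-3)·(-34); 4·(-1) + (-9)·25 + 1·(-34); 7·(-1) + 7·25 + (-3)·(-34)) = (51, -263, 270)
Bw2 = (-233, 2841, -2294)
w2·Bw2 = -1378446; w2·w2 = 144670; μ ≈ -1378446/144670 = -9.52821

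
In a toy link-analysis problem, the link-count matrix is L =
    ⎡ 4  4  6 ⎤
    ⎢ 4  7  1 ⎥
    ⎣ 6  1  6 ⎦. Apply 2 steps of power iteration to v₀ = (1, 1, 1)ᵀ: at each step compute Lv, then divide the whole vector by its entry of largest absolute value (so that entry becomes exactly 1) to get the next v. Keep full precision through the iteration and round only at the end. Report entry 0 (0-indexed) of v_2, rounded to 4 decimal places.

Lv0 = (14.00000, 12.00000, 13.00000); divide by 14.00000 → v1 = (1.00000, 0.85714, 0.92857)
Lv1 = (13.00000, 10.92857, 12.42857); divide by 13.00000 → v2 = (1.00000, 0.84066, 0.95604)
Requested entry of v2: 182/182 = 1.0000

1.0000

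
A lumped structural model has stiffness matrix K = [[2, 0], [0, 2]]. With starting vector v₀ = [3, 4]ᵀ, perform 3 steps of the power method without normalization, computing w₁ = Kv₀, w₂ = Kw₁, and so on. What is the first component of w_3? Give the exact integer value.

24

w1 = Kv₀ = (6, 8)
w2 = Kw1 = (12, 16)
w3 = Kw2 = (24, 32)
The requested component of w3 is 24.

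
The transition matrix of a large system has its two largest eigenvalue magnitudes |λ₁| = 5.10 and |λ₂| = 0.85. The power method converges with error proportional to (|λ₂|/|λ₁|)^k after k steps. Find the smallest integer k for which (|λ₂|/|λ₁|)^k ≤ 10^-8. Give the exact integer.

|λ₂/λ₁| = 0.85/5.10 = 0.16667
Need k ≥ ln(10^-8) / ln(0.16667) = -18.4207 / -1.7918 ≈ 10.281
Smallest integer k satisfying the bound: 11

11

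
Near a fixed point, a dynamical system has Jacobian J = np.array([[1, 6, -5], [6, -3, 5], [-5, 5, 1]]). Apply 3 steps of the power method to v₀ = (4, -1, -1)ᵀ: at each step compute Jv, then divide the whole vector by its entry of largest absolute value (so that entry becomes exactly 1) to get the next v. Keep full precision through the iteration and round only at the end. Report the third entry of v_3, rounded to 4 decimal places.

-0.8692

Jv0 = (3.00000, 22.00000, -26.00000); divide by -26.00000 → v1 = (-0.11538, -0.84615, 1.00000)
Jv1 = (-10.19231, 6.84615, -2.65385); divide by -10.19231 → v2 = (1.00000, -0.67170, 0.26038)
Jv2 = (-4.33208, 9.31698, -8.09811); divide by 9.31698 → v3 = (-0.46497, 1.00000, -0.86918)
Requested entry of v3: -2146/2469 = -0.8692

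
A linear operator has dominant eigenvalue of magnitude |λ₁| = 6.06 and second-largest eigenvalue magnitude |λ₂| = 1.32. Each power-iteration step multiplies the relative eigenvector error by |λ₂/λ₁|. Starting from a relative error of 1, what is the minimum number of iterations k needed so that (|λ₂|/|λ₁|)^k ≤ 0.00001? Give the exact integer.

8

|λ₂/λ₁| = 1.32/6.06 = 0.21782
Need k ≥ ln(0.00001) / ln(0.21782) = -11.5129 / -1.5241 ≈ 7.554
Smallest integer k satisfying the bound: 8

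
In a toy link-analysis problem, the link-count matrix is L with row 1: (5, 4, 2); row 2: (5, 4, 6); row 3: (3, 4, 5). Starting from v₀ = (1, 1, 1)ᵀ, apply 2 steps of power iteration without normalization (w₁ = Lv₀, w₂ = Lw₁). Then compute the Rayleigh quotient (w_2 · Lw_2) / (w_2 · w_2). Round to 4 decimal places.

w1 = Lv₀ = (5·1 + 4·1 + 2·1; 5·1 + 4·1 + 6·1; 3·1 + 4·1 + 5·1) = (11, 15, 12)
w2 = Lw1 = (5·11 + 4·15 + 2·12; 5·11 + 4·15 + 6·12; 3·11 + 4·15 + 5·12) = (139, 187, 153)
Lw2 = (1749, 2361, 1930)
w2·Lw2 = 139·1749 + 187·2361 + 153·1930 = 979908; w2·w2 = 139·139 + 187·187 + 153·153 = 77699
λ ≈ 979908/77699 = 12.6116

12.6116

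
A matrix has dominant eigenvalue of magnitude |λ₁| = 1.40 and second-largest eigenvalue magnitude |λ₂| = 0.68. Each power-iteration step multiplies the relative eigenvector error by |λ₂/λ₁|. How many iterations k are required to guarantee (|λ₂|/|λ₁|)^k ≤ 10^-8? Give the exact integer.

|λ₂/λ₁| = 0.68/1.40 = 0.48571
Need k ≥ ln(10^-8) / ln(0.48571) = -18.4207 / -0.7221 ≈ 25.509
Smallest integer k satisfying the bound: 26

26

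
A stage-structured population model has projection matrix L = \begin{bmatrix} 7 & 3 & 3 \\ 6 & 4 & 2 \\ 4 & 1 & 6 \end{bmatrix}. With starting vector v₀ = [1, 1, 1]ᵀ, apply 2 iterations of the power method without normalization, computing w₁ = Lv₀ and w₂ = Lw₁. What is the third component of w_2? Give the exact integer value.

130

w1 = Lv₀ = (7·1 + 3·1 + 3·1; 6·1 + 4·1 + 2·1; 4·1 + 1·1 + 6·1) = (13, 12, 11)
w2 = Lw1 = (7·13 + 3·12 + 3·11; 6·13 + 4·12 + 2·11; 4·13 + 1·12 + 6·11) = (160, 148, 130)
The requested component of w2 is 130.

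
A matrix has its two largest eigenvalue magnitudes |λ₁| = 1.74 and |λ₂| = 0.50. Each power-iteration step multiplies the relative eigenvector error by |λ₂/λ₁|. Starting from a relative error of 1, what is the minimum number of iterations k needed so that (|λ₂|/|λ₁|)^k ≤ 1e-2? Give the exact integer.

4

|λ₂/λ₁| = 0.50/1.74 = 0.28736
Need k ≥ ln(1e-2) / ln(0.28736) = -4.6052 / -1.2470 ≈ 3.693
Smallest integer k satisfying the bound: 4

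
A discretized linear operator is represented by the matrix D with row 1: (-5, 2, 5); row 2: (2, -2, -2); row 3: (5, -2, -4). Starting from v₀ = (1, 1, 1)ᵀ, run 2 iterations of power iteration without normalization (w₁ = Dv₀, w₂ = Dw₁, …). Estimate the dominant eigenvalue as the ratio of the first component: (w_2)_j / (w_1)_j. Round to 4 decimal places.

w1 = Dv₀ = ((-5)·1 + 2·1 + 5·1; 2·1 + (-2)·1 + (-2)·1; 5·1 + (-2)·1 + (-4)·1) = (2, -2, -1)
w2 = Dw1 = ((-5)·2 + 2·(-2) + 5·(-1); 2·2 + (-2)·(-2) + (-2)·(-1); 5·2 + (-2)·(-2) + (-4)·(-1)) = (-19, 10, 18)
Ratio at component: -19 / 2 = -9.5000

λ ≈ -9.5000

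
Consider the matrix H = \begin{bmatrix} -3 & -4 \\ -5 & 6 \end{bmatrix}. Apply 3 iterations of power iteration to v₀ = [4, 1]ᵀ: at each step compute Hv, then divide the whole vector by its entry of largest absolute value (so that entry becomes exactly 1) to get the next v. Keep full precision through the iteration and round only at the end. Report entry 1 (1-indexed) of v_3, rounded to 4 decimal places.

0.5441

Hv0 = (-16.00000, -14.00000); divide by -16.00000 → v1 = (1.00000, 0.87500)
Hv1 = (-6.50000, 0.25000); divide by -6.50000 → v2 = (1.00000, -0.03846)
Hv2 = (-2.84615, -5.23077); divide by -5.23077 → v3 = (0.54412, 1.00000)
Requested entry of v3: -296/-544 = 0.5441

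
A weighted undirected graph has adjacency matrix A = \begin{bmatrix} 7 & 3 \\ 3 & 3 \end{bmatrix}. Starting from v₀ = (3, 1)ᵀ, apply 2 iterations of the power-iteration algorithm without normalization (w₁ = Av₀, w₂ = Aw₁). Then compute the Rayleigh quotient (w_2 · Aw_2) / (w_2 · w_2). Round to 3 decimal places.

λ ≈ 8.605

w1 = Av₀ = (24, 12)
w2 = Aw1 = (204, 108)
Aw2 = (1752, 936)
w2·Aw2 = 204·1752 + 108·936 = 458496; w2·w2 = 204·204 + 108·108 = 53280
λ ≈ 458496/53280 = 8.605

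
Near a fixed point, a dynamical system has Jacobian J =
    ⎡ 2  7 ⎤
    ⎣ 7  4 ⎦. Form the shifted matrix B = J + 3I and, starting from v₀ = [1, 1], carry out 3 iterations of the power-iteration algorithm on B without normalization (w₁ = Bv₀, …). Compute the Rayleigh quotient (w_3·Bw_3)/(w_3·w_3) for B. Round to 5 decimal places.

B = J + 3I has rows (5, 7); (7, 7)
w1 = Bv₀ = (5·1 + 7·1; 7·1 + 7·1) = (12, 14)
w2 = Bw1 = (5·12 + 7·14; 7·12 + 7·14) = (158, 182)
w3 = Bw2 = (2064, 2380)
Bw3 = (26980, 31108)
w3·Bw3 = 129723760; w3·w3 = 9924496; μ ≈ 129723760/9924496 = 13.07107

13.07107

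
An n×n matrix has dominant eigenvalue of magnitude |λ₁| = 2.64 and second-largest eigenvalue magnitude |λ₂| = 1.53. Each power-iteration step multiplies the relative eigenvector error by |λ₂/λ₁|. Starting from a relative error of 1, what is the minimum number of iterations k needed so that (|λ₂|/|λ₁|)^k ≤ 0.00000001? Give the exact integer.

34

|λ₂/λ₁| = 1.53/2.64 = 0.57955
Need k ≥ ln(0.00000001) / ln(0.57955) = -18.4207 / -0.5455 ≈ 33.768
Smallest integer k satisfying the bound: 34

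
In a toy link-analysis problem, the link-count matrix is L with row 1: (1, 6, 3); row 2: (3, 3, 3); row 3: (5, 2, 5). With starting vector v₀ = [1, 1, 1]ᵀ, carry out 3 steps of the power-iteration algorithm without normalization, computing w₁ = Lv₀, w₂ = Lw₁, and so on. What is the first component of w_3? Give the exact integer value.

1042

w1 = Lv₀ = (10, 9, 12)
w2 = Lw1 = (100, 93, 128)
w3 = Lw2 = (1042, 963, 1326)
The requested component of w3 is 1042.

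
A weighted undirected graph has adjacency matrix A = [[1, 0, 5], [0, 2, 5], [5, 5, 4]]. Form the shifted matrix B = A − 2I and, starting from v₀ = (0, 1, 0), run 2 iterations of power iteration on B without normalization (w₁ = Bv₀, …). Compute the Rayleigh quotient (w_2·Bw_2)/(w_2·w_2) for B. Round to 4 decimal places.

3.3889

B = A − 2I has rows (-1, 0, 5); (0, 0, 5); (5, 5, 2)
w1 = Bv₀ = ((-1)·0 + 0·1 + 5·0; 0·0 + 0·1 + 5·0; 5·0 + 5·1 + 2·0) = (0, 0, 5)
w2 = Bw1 = ((-1)·0 + 0·0 + 5·5; 0·0 + 0·0 + 5·5; 5·0 + 5·0 + 2·5) = (25, 25, 10)
Bw2 = (25, 50, 270)
w2·Bw2 = 4575; w2·w2 = 1350; μ ≈ 4575/1350 = 3.3889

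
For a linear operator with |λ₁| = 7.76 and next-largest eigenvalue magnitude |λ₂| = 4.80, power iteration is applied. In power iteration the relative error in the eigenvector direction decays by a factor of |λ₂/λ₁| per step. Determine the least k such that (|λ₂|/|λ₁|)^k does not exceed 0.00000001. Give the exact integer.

|λ₂/λ₁| = 4.80/7.76 = 0.61856
Need k ≥ ln(0.00000001) / ln(0.61856) = -18.4207 / -0.4804 ≈ 38.347
Smallest integer k satisfying the bound: 39

39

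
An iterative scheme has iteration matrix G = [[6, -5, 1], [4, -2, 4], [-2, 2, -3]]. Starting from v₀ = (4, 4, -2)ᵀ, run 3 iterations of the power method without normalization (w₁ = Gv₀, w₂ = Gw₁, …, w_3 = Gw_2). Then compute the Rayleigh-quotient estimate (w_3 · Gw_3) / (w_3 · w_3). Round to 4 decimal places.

w1 = Gv₀ = (6·4 + (-5)·4 + 1·(-2); 4·4 + (-2)·4 + 4·(-2); (-2)·4 + 2·4 + (-3)·(-2)) = (2, 0, 6)
w2 = Gw1 = (6·2 + (-5)·0 + 1·6; 4·2 + (-2)·0 + 4·6; (-2)·2 + 2·0 + (-3)·6) = (18, 32, -22)
w3 = Gw2 = (-74, -80, 94)
Gw3 = (50, 240, -294)
w3·Gw3 = (-74)·50 + (-80)·240 + 94·(-294) = -50536; w3·w3 = (-74)·(-74) + (-80)·(-80) + 94·94 = 20712
λ ≈ -50536/20712 = -2.4399

-2.4399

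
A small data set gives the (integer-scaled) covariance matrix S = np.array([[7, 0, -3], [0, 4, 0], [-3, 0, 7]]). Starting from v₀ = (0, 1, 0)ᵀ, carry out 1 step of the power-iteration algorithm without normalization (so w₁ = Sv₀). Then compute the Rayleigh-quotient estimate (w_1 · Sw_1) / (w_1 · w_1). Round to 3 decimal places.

w1 = Sv₀ = (0, 4, 0)
Sw1 = (0, 16, 0)
w1·Sw1 = 0·0 + 4·16 + 0·0 = 64; w1·w1 = 0·0 + 4·4 + 0·0 = 16
λ ≈ 64/16 = 4.000

4.000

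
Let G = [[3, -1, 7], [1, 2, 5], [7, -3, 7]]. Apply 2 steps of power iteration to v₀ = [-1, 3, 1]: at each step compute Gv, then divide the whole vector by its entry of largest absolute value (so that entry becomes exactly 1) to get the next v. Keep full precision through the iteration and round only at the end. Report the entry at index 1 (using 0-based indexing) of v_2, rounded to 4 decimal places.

Gv0 = (1.00000, 10.00000, -9.00000); divide by 10.00000 → v1 = (0.10000, 1.00000, -0.90000)
Gv1 = (-7.00000, -2.40000, -8.60000); divide by -8.60000 → v2 = (0.81395, 0.27907, 1.00000)
Requested entry of v2: -24/-86 = 0.2791

0.2791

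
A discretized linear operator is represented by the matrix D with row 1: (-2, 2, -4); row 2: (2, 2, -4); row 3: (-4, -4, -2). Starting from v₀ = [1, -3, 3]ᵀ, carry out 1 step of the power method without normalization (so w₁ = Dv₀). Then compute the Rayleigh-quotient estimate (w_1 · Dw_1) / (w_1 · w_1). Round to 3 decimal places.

w1 = Dv₀ = ((-2)·1 + 2·(-3) + (-4)·3; 2·1 + 2·(-3) + (-4)·3; (-4)·1 + (-4)·(-3) + (-2)·3) = (-20, -16, 2)
Dw1 = (0, -80, 140)
w1·Dw1 = (-20)·0 + (-16)·(-80) + 2·140 = 1560; w1·w1 = (-20)·(-20) + (-16)·(-16) + 2·2 = 660
λ ≈ 1560/660 = 2.364

2.364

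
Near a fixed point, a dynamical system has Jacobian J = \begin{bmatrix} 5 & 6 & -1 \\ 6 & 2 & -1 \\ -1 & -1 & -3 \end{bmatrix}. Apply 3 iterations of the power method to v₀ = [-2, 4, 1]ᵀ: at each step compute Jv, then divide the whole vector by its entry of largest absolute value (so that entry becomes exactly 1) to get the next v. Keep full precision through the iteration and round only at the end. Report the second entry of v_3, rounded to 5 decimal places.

0.60063

Jv0 = (13.000000, -5.000000, -5.000000); divide by 13.000000 → v1 = (1.000000, -0.384615, -0.384615)
Jv1 = (3.076923, 5.615385, 0.538462); divide by 5.615385 → v2 = (0.547945, 1.000000, 0.095890)
Jv2 = (8.643836, 5.191781, -1.835616); divide by 8.643836 → v3 = (1.000000, 0.600634, -0.212361)
Requested entry of v3: 379/631 = 0.60063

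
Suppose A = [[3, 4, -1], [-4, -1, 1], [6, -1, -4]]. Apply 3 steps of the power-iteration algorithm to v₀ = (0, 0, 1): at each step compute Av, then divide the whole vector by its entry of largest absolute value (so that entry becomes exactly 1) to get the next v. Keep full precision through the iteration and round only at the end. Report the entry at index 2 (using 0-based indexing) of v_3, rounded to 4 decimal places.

0.5000

Av0 = (-1.00000, 1.00000, -4.00000); divide by -4.00000 → v1 = (0.25000, -0.25000, 1.00000)
Av1 = (-1.25000, 0.25000, -2.25000); divide by -2.25000 → v2 = (0.55556, -0.11111, 1.00000)
Av2 = (0.22222, -1.11111, -0.55556); divide by -1.11111 → v3 = (-0.20000, 1.00000, 0.50000)
Requested entry of v3: -5/-10 = 0.5000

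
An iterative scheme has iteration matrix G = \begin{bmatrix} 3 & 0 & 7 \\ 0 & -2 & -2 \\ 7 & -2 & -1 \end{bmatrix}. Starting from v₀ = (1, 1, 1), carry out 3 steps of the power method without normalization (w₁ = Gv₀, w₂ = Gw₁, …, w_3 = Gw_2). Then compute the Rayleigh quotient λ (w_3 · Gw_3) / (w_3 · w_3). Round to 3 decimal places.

λ ≈ 7.685

w1 = Gv₀ = (3·1 + 0·1 + 7·1; 0·1 + (-2)·1 + (-2)·1; 7·1 + (-2)·1 + (-1)·1) = (10, -4, 4)
w2 = Gw1 = (3·10 + 0·(-4) + 7·4; 0·10 + (-2)·(-4) + (-2)·4; 7·10 + (-2)·(-4) + (-1)·4) = (58, 0, 74)
w3 = Gw2 = (692, -148, 332)
Gw3 = (4400, -368, 4808)
w3·Gw3 = 692·4400 + (-148)·(-368) + 332·4808 = 4695520; w3·w3 = 692·692 + (-148)·(-148) + 332·332 = 610992
λ ≈ 4695520/610992 = 7.685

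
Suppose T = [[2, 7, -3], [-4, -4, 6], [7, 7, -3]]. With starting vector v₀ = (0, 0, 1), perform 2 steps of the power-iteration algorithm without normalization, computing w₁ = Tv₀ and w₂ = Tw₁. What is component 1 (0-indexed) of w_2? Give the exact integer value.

w1 = Tv₀ = (2·0 + 7·0 + (-3)·1; (-4)·0 + (-4)·0 + 6·1; 7·0 + 7·0 + (-3)·1) = (-3, 6, -3)
w2 = Tw1 = (2·(-3) + 7·6 + (-3)·(-3); (-4)·(-3) + (-4)·6 + 6·(-3); 7·(-3) + 7·6 + (-3)·(-3)) = (45, -30, 30)
The requested component of w2 is -30.

-30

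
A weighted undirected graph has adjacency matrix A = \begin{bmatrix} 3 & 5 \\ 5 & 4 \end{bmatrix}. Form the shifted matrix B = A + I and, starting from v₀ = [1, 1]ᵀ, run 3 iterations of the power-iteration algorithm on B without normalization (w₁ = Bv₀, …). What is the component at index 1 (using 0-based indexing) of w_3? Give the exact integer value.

905

B = A + I has rows (4, 5); (5, 5)
w1 = Bv₀ = (9, 10)
w2 = Bw1 = (86, 95)
w3 = Bw2 = (819, 905)
Requested component of w3: 905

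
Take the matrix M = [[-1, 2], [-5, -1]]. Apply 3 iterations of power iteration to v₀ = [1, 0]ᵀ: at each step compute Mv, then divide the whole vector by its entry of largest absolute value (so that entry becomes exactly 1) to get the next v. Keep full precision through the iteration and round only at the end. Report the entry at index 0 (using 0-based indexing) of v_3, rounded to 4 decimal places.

0.8286

Mv0 = (-1.00000, -5.00000); divide by -5.00000 → v1 = (0.20000, 1.00000)
Mv1 = (1.80000, -2.00000); divide by -2.00000 → v2 = (-0.90000, 1.00000)
Mv2 = (2.90000, 3.50000); divide by 3.50000 → v3 = (0.82857, 1.00000)
Requested entry of v3: 29/35 = 0.8286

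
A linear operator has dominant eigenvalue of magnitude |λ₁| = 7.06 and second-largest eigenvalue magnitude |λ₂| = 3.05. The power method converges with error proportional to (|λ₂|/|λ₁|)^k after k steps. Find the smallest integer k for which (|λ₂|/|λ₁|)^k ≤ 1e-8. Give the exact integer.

22

|λ₂/λ₁| = 3.05/7.06 = 0.43201
Need k ≥ ln(1e-8) / ln(0.43201) = -18.4207 / -0.8393 ≈ 21.948
Smallest integer k satisfying the bound: 22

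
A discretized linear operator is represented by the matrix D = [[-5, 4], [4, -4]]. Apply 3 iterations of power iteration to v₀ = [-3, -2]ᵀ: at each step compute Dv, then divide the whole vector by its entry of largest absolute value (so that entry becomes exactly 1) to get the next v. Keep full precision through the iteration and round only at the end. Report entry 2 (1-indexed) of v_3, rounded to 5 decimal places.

Dv0 = (7.000000, -4.000000); divide by 7.000000 → v1 = (1.000000, -0.571429)
Dv1 = (-7.285714, 6.285714); divide by -7.285714 → v2 = (1.000000, -0.862745)
Dv2 = (-8.450980, 7.450980); divide by -8.450980 → v3 = (1.000000, -0.881671)
Requested entry of v3: -380/431 = -0.88167

-0.88167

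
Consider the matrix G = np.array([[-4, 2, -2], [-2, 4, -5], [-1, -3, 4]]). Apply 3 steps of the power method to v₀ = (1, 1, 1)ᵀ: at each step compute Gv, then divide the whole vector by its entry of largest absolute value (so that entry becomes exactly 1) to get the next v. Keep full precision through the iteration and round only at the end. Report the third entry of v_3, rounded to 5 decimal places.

-0.53465

Gv0 = (-4.000000, -3.000000, 0.000000); divide by -4.000000 → v1 = (1.000000, 0.750000, 0.000000)
Gv1 = (-2.500000, 1.000000, -3.250000); divide by -3.250000 → v2 = (0.769231, -0.307692, 1.000000)
Gv2 = (-5.692308, -7.769231, 4.153846); divide by -7.769231 → v3 = (0.732673, 1.000000, -0.534653)
Requested entry of v3: 54/-101 = -0.53465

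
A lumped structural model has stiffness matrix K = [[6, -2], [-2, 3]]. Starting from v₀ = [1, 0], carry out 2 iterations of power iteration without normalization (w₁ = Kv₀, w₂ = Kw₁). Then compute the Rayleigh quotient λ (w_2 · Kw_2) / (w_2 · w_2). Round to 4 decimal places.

λ ≈ 6.9917

w1 = Kv₀ = (6, -2)
w2 = Kw1 = (40, -18)
Kw2 = (276, -134)
w2·Kw2 = 40·276 + (-18)·(-134) = 13452; w2·w2 = 40·40 + (-18)·(-18) = 1924
λ ≈ 13452/1924 = 6.9917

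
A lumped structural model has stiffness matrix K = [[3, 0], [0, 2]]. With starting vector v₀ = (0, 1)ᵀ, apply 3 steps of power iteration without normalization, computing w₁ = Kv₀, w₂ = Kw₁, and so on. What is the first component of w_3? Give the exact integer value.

0

w1 = Kv₀ = (3·0 + 0·1; 0·0 + 2·1) = (0, 2)
w2 = Kw1 = (3·0 + 0·2; 0·0 + 2·2) = (0, 4)
w3 = Kw2 = (0, 8)
The requested component of w3 is 0.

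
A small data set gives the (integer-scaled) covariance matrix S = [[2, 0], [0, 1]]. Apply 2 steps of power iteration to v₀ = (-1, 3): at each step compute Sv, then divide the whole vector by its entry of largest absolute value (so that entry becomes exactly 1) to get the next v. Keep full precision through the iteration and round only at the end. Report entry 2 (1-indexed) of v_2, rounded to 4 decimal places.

-0.7500

Sv0 = (-2.00000, 3.00000); divide by 3.00000 → v1 = (-0.66667, 1.00000)
Sv1 = (-1.33333, 1.00000); divide by -1.33333 → v2 = (1.00000, -0.75000)
Requested entry of v2: 3/-4 = -0.7500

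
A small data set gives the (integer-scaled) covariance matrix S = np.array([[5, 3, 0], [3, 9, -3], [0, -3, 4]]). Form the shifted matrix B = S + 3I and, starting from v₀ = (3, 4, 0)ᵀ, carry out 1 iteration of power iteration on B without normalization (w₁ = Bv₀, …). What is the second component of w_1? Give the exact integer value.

57

B = S + 3I has rows (8, 3, 0); (3, 12, -3); (0, -3, 7)
w1 = Bv₀ = (8·3 + 3·4 + 0·0; 3·3 + 12·4 + (-3)·0; 0·3 + (-3)·4 + 7·0) = (36, 57, -12)
Requested component of w1: 57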